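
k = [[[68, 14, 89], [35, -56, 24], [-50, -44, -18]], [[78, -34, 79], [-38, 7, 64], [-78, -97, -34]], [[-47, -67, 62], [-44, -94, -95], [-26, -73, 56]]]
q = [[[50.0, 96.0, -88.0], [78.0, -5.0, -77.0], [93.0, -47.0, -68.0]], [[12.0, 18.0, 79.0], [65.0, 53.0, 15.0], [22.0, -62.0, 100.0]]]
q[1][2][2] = 100.0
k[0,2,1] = -44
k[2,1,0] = -44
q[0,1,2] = -77.0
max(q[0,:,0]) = 93.0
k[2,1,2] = -95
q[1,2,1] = -62.0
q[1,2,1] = -62.0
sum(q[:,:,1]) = 53.0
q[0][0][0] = 50.0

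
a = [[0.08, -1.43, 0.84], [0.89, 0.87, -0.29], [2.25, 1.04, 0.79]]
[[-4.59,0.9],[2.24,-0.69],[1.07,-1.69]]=a @ [[-0.33, 0.03], [2.56, -1.09], [-1.07, -0.79]]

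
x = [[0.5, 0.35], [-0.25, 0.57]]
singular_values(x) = [0.67, 0.55]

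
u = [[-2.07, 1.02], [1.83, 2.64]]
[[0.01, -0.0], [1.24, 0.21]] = u@[[0.17, 0.03], [0.35, 0.06]]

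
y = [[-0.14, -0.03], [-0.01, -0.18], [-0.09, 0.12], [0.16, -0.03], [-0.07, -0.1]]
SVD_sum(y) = [[-0.05, 0.05],[0.09, -0.09],[-0.10, 0.11],[0.09, -0.1],[0.02, -0.02]] + [[-0.09,  -0.08], [-0.10,  -0.09], [0.01,  0.01], [0.07,  0.07], [-0.09,  -0.08]]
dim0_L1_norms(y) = [0.47, 0.46]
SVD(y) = [[0.3,  0.52],[-0.50,  0.55],[0.60,  -0.07],[-0.53,  -0.41],[-0.10,  0.51]] @ diag([0.24709173059538247, 0.23631689882735624]) @ [[-0.69,0.73],[-0.73,-0.69]]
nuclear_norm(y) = 0.48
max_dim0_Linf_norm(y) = 0.18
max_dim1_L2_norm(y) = 0.18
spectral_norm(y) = 0.25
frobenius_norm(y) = 0.34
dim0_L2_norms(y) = [0.24, 0.24]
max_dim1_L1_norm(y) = 0.21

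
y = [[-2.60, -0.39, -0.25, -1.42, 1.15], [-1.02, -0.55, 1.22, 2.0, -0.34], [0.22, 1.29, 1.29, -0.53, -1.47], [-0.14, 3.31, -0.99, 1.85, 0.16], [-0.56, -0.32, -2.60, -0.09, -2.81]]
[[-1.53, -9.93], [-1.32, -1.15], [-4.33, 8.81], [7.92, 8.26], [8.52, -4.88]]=y@[[-0.02,2.58],  [0.55,3.18],  [-3.34,2.07],  [1.51,0.17],  [-0.05,-1.06]]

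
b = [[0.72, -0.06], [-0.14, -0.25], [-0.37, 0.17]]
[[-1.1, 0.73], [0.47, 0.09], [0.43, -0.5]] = b@[[-1.61, 0.94], [-0.98, -0.9]]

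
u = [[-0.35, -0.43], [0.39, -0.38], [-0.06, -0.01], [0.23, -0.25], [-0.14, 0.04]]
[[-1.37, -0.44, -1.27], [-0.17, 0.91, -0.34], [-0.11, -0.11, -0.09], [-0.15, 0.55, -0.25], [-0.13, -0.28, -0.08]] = u @ [[1.48, 1.86, 1.12], [1.97, -0.49, 2.04]]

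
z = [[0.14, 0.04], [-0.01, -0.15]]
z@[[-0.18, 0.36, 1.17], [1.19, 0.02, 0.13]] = [[0.02, 0.05, 0.17], [-0.18, -0.01, -0.03]]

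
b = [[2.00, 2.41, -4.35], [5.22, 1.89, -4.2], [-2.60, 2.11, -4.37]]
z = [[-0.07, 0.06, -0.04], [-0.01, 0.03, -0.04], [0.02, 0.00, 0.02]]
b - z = [[2.07,2.35,-4.31], [5.23,1.86,-4.16], [-2.62,2.11,-4.39]]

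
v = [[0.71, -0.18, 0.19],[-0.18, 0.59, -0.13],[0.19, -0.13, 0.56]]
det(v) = 0.192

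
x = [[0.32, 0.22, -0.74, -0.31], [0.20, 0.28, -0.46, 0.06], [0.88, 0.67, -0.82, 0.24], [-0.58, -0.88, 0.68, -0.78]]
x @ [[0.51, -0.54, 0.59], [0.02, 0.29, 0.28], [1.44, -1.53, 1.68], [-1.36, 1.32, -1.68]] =[[-0.48, 0.61, -0.47], [-0.64, 0.76, -0.68], [-1.04, 1.29, -1.07], [1.73, -2.01, 1.86]]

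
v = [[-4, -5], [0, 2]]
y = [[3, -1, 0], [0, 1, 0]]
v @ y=[[-12, -1, 0], [0, 2, 0]]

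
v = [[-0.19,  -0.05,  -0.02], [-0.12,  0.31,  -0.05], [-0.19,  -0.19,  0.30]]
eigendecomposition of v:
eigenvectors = [[-0.88, -0.09, 0.01], [-0.24, 0.42, -0.49], [-0.41, 0.90, 0.87]]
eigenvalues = [-0.21, 0.23, 0.4]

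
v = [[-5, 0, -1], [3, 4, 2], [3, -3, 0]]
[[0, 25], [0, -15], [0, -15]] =v @ [[0, -5], [0, 0], [0, 0]]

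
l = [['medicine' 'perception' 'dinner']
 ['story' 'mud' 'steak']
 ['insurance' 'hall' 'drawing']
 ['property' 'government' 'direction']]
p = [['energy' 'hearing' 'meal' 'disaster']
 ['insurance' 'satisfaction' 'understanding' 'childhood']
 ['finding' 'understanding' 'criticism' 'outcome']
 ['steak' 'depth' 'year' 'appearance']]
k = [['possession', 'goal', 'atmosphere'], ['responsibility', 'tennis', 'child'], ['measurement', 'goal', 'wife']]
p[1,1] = 'satisfaction'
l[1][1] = 'mud'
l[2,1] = 'hall'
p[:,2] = ['meal', 'understanding', 'criticism', 'year']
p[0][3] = 'disaster'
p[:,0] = ['energy', 'insurance', 'finding', 'steak']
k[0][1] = 'goal'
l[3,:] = ['property', 'government', 'direction']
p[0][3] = 'disaster'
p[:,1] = ['hearing', 'satisfaction', 'understanding', 'depth']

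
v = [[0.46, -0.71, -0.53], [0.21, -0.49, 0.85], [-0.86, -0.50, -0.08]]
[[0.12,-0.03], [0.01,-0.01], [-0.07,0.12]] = v @ [[0.12, -0.12], [-0.06, -0.04], [-0.05, 0.00]]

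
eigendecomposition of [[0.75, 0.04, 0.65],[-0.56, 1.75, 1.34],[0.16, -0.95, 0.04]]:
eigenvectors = [[0.71+0.00j,  -0.43-0.23j,  -0.43+0.23j], [-0.49+0.00j,  -0.66+0.00j,  (-0.66-0j)], [(0.5+0j),  (0.35-0.46j),  0.35+0.46j]]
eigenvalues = [(1.18+0j), (0.68+0.73j), (0.68-0.73j)]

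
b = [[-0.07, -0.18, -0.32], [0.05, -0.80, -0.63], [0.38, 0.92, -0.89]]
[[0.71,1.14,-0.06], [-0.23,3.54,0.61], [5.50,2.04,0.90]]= b @ [[-1.39, 2.52, 2.91],[3.05, -1.82, -0.42],[-3.62, -3.10, -0.2]]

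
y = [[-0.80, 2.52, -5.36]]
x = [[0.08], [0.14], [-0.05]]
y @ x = [[0.56]]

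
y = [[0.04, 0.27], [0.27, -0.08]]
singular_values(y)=[0.3, 0.26]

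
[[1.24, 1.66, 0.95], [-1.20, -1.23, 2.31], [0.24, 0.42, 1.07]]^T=[[1.24, -1.2, 0.24], [1.66, -1.23, 0.42], [0.95, 2.31, 1.07]]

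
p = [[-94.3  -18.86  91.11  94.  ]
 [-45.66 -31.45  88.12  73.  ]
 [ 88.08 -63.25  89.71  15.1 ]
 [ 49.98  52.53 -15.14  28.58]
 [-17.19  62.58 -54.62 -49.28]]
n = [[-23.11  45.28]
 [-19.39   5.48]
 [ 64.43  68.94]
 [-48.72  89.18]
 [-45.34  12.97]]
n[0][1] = 45.28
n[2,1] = 68.94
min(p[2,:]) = -63.25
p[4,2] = -54.62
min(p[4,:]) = -54.62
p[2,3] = 15.1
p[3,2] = -15.14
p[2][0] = 88.08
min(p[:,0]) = -94.3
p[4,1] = 62.58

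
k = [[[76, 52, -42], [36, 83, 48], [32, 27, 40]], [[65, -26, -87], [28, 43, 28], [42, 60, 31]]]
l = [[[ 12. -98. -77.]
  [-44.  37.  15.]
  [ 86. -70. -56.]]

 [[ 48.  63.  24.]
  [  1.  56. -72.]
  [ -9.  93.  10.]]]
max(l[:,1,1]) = 56.0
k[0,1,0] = 36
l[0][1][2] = 15.0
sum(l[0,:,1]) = -131.0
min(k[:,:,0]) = 28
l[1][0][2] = 24.0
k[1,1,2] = 28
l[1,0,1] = 63.0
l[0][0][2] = -77.0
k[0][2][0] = 32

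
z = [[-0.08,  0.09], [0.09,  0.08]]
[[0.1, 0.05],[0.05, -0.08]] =z@[[-0.28, -0.74], [0.89, -0.13]]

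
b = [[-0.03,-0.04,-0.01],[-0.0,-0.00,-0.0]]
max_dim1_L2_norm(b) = 0.05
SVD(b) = [[1.0, 0.00], [0.00, 1.0]] @ diag([0.050990195135927854, -0.0]) @ [[-0.59, -0.78, -0.2],[-0.78, 0.61, -0.10]]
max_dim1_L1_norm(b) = 0.08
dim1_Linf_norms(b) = [0.04, 0.0]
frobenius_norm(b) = 0.05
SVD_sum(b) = [[-0.03, -0.04, -0.01], [0.0, 0.0, 0.0]] + [[-0.0, -0.00, -0.0], [0.00, -0.0, 0.0]]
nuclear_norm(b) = 0.05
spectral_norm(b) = 0.05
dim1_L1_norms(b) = [0.08, 0.0]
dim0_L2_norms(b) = [0.03, 0.04, 0.01]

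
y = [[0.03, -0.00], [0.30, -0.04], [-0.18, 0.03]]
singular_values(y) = [0.35, 0.01]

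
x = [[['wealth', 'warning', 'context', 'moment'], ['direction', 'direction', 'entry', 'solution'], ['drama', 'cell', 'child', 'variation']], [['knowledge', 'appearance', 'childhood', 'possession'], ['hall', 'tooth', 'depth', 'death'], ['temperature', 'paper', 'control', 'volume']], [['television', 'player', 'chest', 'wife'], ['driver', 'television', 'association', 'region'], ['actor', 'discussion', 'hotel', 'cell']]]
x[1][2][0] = 'temperature'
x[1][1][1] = 'tooth'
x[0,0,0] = 'wealth'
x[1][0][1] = 'appearance'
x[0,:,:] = [['wealth', 'warning', 'context', 'moment'], ['direction', 'direction', 'entry', 'solution'], ['drama', 'cell', 'child', 'variation']]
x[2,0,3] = 'wife'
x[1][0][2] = 'childhood'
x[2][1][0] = 'driver'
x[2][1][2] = 'association'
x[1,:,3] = ['possession', 'death', 'volume']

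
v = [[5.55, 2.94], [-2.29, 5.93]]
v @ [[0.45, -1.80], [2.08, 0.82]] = [[8.61, -7.58], [11.3, 8.98]]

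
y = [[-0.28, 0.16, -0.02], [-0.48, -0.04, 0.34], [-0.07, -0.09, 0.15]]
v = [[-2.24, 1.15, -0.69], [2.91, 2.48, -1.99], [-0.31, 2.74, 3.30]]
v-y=[[-1.96,  0.99,  -0.67], [3.39,  2.52,  -2.33], [-0.24,  2.83,  3.15]]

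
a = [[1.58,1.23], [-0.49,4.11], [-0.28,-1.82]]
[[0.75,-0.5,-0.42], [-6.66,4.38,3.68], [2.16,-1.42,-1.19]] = a@ [[1.59, -1.05, -0.88], [-1.43, 0.94, 0.79]]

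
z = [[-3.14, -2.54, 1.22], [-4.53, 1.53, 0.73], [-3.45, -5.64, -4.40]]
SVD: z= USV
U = [[-0.37, -0.39, -0.84], [-0.16, -0.87, 0.47], [-0.92, 0.31, 0.26]]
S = [8.47, 5.21, 2.33]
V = [[0.59,0.69,0.41], [0.79,-0.40,-0.47], [-0.17,0.60,-0.78]]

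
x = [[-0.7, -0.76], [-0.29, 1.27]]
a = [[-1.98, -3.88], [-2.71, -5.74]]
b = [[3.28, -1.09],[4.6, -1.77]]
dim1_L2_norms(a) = [4.36, 6.35]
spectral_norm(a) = 7.70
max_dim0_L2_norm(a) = 6.93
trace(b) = 1.51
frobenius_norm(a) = 7.70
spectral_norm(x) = 1.49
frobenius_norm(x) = 1.66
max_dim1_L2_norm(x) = 1.3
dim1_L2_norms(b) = [3.46, 4.93]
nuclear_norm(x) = 2.23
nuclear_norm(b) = 6.15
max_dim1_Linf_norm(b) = 4.6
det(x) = -1.11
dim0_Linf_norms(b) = [4.6, 1.77]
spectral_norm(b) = 6.02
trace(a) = -7.72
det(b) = -0.79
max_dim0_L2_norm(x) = 1.48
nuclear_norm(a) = 7.81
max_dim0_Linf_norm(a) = 5.74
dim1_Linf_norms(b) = [3.28, 4.6]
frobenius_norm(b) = 6.02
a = b @ x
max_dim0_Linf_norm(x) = 1.27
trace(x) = 0.57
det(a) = 0.85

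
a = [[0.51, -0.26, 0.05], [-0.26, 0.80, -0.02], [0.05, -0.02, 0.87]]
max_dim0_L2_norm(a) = 0.87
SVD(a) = [[0.48, -0.15, -0.86],[-0.78, 0.37, -0.5],[0.39, 0.92, 0.06]] @ diag([0.9709663008414156, 0.8538591843118768, 0.3551745148467078]) @ [[0.48, -0.78, 0.39], [-0.15, 0.37, 0.92], [-0.86, -0.50, 0.06]]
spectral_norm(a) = 0.97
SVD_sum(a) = [[0.23, -0.37, 0.19],[-0.37, 0.59, -0.30],[0.19, -0.3, 0.15]] + [[0.02, -0.05, -0.12], [-0.05, 0.12, 0.29], [-0.12, 0.29, 0.72]] + [[0.26, 0.15, -0.02], [0.15, 0.09, -0.01], [-0.02, -0.01, 0.0]]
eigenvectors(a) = [[-0.86,  -0.48,  -0.15], [-0.5,  0.78,  0.37], [0.06,  -0.39,  0.92]]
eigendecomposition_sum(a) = [[0.26, 0.15, -0.02], [0.15, 0.09, -0.01], [-0.02, -0.01, 0.00]] + [[0.23, -0.37, 0.19], [-0.37, 0.59, -0.30], [0.19, -0.3, 0.15]] + [[0.02, -0.05, -0.12], [-0.05, 0.12, 0.29], [-0.12, 0.29, 0.72]]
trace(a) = 2.18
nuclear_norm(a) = 2.18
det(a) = 0.29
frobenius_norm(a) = 1.34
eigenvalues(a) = [0.36, 0.97, 0.85]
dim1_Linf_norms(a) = [0.51, 0.8, 0.87]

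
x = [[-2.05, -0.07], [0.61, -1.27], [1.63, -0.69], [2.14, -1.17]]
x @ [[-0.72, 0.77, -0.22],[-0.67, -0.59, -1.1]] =[[1.52, -1.54, 0.53], [0.41, 1.22, 1.26], [-0.71, 1.66, 0.4], [-0.76, 2.34, 0.82]]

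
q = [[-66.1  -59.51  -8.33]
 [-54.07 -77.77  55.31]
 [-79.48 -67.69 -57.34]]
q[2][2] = -57.34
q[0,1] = -59.51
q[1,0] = -54.07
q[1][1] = -77.77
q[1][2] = 55.31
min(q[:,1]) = -77.77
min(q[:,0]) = -79.48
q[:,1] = [-59.51, -77.77, -67.69]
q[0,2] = -8.33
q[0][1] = -59.51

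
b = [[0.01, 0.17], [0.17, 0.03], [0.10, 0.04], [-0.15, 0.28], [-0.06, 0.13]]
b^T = [[0.01, 0.17, 0.1, -0.15, -0.06], [0.17, 0.03, 0.04, 0.28, 0.13]]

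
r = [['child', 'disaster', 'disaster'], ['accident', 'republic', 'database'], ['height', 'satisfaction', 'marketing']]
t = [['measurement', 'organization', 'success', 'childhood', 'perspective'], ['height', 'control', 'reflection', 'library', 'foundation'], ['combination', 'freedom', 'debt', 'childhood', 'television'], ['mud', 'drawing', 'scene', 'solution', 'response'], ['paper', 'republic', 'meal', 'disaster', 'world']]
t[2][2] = 'debt'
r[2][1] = 'satisfaction'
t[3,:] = ['mud', 'drawing', 'scene', 'solution', 'response']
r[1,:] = ['accident', 'republic', 'database']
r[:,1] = ['disaster', 'republic', 'satisfaction']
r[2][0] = 'height'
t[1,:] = ['height', 'control', 'reflection', 'library', 'foundation']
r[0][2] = 'disaster'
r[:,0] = ['child', 'accident', 'height']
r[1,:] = ['accident', 'republic', 'database']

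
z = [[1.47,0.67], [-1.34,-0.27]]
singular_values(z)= [2.1, 0.24]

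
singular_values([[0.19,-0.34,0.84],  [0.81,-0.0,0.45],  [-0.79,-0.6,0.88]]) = [1.49, 1.12, 0.0]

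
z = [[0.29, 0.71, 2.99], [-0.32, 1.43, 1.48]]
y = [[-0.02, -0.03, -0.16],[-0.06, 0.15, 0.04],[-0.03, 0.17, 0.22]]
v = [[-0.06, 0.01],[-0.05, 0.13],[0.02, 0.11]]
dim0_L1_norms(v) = [0.13, 0.25]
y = v @ z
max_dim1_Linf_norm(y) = 0.22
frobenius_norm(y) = 0.36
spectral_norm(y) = 0.34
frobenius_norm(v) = 0.19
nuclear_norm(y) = 0.47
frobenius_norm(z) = 3.72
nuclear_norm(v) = 0.25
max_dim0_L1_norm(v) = 0.25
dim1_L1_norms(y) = [0.21, 0.25, 0.42]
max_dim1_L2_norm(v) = 0.14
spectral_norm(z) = 3.59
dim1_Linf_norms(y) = [0.16, 0.15, 0.22]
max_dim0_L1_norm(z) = 4.47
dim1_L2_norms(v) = [0.06, 0.14, 0.11]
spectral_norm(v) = 0.17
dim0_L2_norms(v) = [0.08, 0.17]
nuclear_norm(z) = 4.58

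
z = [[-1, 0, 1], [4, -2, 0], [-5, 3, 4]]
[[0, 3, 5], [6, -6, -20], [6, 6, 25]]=z@ [[3, -3, -5], [3, -3, 0], [3, 0, 0]]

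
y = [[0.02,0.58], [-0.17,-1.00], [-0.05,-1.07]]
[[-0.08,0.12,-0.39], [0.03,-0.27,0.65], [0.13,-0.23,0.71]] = y@[[0.79, 0.41, 0.1], [-0.16, 0.2, -0.67]]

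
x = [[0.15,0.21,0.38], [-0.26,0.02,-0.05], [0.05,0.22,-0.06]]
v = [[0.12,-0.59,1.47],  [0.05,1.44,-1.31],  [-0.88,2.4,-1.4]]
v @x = [[0.24, 0.34, -0.01],  [-0.43, -0.25, 0.03],  [-0.83, -0.44, -0.37]]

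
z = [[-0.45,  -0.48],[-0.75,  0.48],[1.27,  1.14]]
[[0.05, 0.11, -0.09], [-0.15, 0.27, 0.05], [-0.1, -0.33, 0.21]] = z @ [[0.08, -0.32, 0.03], [-0.18, 0.07, 0.15]]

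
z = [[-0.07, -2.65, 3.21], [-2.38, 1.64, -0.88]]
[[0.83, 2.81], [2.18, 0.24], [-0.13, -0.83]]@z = [[-6.75,  2.41,  0.19], [-0.72,  -5.38,  6.79], [1.98,  -1.02,  0.31]]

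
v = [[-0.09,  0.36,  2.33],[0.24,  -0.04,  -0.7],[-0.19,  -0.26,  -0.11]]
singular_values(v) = [2.47, 0.37, 0.1]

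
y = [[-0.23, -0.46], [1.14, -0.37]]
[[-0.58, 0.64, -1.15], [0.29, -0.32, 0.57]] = y @ [[0.57, -0.63, 1.13], [0.97, -1.08, 1.93]]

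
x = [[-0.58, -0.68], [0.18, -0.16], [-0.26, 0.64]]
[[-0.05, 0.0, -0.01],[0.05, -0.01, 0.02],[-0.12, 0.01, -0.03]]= x @[[0.21, -0.02, 0.06], [-0.10, 0.01, -0.03]]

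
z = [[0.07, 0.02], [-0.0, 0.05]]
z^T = [[0.07, -0.00], [0.02, 0.05]]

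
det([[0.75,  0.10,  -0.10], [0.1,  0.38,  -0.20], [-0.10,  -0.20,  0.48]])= 0.102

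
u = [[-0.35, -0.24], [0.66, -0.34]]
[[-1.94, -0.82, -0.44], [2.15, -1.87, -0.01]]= u @ [[4.23, -0.62, 0.53],[1.9, 4.31, 1.06]]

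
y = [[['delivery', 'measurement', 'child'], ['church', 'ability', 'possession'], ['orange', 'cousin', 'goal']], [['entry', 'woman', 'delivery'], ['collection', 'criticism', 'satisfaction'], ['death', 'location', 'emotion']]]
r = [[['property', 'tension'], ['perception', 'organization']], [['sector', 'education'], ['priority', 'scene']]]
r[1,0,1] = 'education'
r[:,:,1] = [['tension', 'organization'], ['education', 'scene']]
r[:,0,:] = [['property', 'tension'], ['sector', 'education']]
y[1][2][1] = 'location'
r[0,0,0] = 'property'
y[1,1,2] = 'satisfaction'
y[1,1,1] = 'criticism'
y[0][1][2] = 'possession'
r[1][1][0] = 'priority'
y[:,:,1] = [['measurement', 'ability', 'cousin'], ['woman', 'criticism', 'location']]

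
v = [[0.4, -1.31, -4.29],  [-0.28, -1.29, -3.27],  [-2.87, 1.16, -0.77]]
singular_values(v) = [5.71, 3.19, 0.39]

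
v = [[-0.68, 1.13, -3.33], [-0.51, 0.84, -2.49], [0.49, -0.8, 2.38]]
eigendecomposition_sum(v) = [[-0.69, 1.12, -3.35], [-0.51, 0.84, -2.50], [0.49, -0.8, 2.38]] + [[0.01, 0.0, 0.02], [0.0, 0.00, 0.01], [-0.00, -0.00, -0.0]] + [[-0.00, 0.00, 0.00], [0.00, -0.0, -0.00], [0.0, -0.00, -0.00]]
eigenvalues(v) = [2.53, 0.01, -0.0]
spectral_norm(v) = 5.15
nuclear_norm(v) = 5.16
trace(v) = 2.54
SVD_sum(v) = [[-0.68, 1.13, -3.33], [-0.51, 0.84, -2.49], [0.49, -0.8, 2.38]] + [[0.0,0.0,0.00], [-0.0,-0.0,-0.0], [0.0,0.00,0.00]] + [[-0.0, 0.00, 0.00], [0.0, -0.00, -0.0], [0.0, -0.00, -0.00]]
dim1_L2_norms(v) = [3.58, 2.68, 2.56]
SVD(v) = [[-0.70,  0.67,  -0.27], [-0.52,  -0.20,  0.83], [0.50,  0.72,  0.49]] @ diag([5.151548245196428, 0.00708021473111182, 0.0007402519556508984]) @ [[0.19,-0.31,0.93], [0.49,0.85,0.19], [0.85,-0.42,-0.32]]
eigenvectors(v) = [[-0.70,-0.92,-0.82], [-0.52,-0.39,0.46], [0.5,0.06,0.33]]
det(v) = -0.00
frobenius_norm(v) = 5.15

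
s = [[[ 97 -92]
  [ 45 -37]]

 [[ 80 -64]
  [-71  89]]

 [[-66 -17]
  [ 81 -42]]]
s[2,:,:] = [[-66, -17], [81, -42]]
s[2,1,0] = 81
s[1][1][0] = -71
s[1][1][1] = 89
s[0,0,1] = -92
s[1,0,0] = 80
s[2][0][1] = -17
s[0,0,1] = -92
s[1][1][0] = -71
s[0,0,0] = 97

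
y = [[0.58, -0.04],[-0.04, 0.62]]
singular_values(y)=[0.64, 0.56]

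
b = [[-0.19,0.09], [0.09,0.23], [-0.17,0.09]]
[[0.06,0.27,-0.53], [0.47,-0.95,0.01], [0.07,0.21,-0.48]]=b@ [[0.55,-2.83,2.37], [1.82,-3.01,-0.88]]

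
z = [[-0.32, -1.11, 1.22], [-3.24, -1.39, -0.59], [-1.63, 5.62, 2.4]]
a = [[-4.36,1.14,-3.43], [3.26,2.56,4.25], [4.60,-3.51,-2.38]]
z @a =[[3.39, -7.49, -6.52], [6.88, -5.18, 6.61], [36.47, 4.11, 23.76]]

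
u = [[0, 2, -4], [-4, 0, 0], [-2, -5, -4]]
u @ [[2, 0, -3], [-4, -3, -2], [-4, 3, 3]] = [[8, -18, -16], [-8, 0, 12], [32, 3, 4]]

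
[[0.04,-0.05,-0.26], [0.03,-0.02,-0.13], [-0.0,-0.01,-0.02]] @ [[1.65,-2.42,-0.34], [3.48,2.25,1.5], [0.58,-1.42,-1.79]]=[[-0.26, 0.16, 0.38], [-0.1, 0.07, 0.19], [-0.05, 0.01, 0.02]]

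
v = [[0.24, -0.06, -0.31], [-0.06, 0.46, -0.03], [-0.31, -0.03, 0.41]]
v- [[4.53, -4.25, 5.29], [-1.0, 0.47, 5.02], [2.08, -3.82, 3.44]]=[[-4.29, 4.19, -5.60], [0.94, -0.01, -5.05], [-2.39, 3.79, -3.03]]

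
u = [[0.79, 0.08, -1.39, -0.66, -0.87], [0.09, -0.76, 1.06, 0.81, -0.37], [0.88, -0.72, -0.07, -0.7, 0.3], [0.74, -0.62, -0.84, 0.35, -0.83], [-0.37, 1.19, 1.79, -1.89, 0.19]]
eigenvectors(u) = [[0.16-0.26j, 0.16+0.26j, (-0.49+0j), 0.68+0.00j, -0.41+0.00j], [(-0.63+0j), (-0.63-0j), -0.43+0.00j, (0.57+0j), (-0.2+0j)], [-0.06-0.49j, -0.06+0.49j, (0.06+0j), 0.12+0.00j, 0.18+0.00j], [(-0.21-0.29j), -0.21+0.29j, (-0.39+0j), 0.37+0.00j, -0.54+0.00j], [(-0.02+0.37j), (-0.02-0.37j), -0.64+0.00j, (0.24+0j), (0.69+0j)]]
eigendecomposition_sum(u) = [[(0.27+0.13j),(-0.04-0.31j),-0.32+0.21j,-0.32+0.14j,(-0.02+0.04j)], [(-0.06-0.61j),-0.49+0.40j,(0.7+0.34j),0.57+0.40j,(0.1-0.02j)], [(0.47-0.11j),-0.36-0.34j,(-0.2+0.58j),-0.26+0.49j,0.02+0.07j], [0.26-0.23j,-0.34-0.09j,0.08+0.43j,(0.01+0.39j),0.04+0.04j], [(-0.36+0.02j),(0.22+0.29j),(0.22-0.4j),0.25-0.32j,(-0.01-0.06j)]] + [[(0.27-0.13j), -0.04+0.31j, (-0.32-0.21j), (-0.32-0.14j), -0.02-0.04j], [(-0.06+0.61j), (-0.49-0.4j), 0.70-0.34j, 0.57-0.40j, 0.10+0.02j], [0.47+0.11j, -0.36+0.34j, -0.20-0.58j, (-0.26-0.49j), 0.02-0.07j], [0.26+0.23j, (-0.34+0.09j), (0.08-0.43j), (0.01-0.39j), (0.04-0.04j)], [-0.36-0.02j, 0.22-0.29j, 0.22+0.40j, 0.25+0.32j, -0.01+0.06j]] + [[(0.31+0j), (0.39-0j), (0.04+0j), -0.90-0.00j, -0.42-0.00j], [(0.27+0j), (0.34-0j), (0.03+0j), -0.79-0.00j, -0.37-0.00j], [-0.04-0.00j, -0.05+0.00j, -0.01-0.00j, (0.12+0j), (0.06+0j)], [0.25+0.00j, 0.31-0.00j, (0.03+0j), (-0.72-0j), (-0.34-0j)], [0.40+0.00j, 0.50-0.00j, (0.05+0j), (-1.17-0j), -0.55-0.00j]] + [[(-0.08-0j),(-0.06+0j),(-0-0j),(0.12+0j),(0.03+0j)], [-0.07-0.00j,-0.05+0.00j,(-0-0j),(0.1+0j),0.02+0.00j], [-0.01-0.00j,(-0.01+0j),-0.00-0.00j,0.02+0.00j,(0.01+0j)], [(-0.04-0j),-0.03+0.00j,(-0-0j),(0.07+0j),0.02+0.00j], [(-0.03-0j),-0.02+0.00j,-0.00-0.00j,0.04+0.00j,0.01+0.00j]] + [[(0.02-0j), (-0.16+0j), -0.78+0.00j, 0.75+0.00j, (-0.45+0j)], [(0.01-0j), -0.07+0.00j, (-0.37+0j), (0.36+0j), -0.21+0.00j], [(-0.01+0j), 0.07-0.00j, 0.33-0.00j, -0.32-0.00j, 0.19-0.00j], [(0.02-0j), (-0.21+0j), (-1.03+0j), 0.99+0.00j, (-0.59+0j)], [(-0.03+0j), (0.26-0j), (1.3-0j), -1.26-0.00j, 0.75-0.00j]]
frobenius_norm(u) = 4.35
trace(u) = 0.50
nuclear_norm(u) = 8.02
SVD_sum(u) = [[0.32, -0.43, -0.77, 0.49, -0.26],  [0.01, -0.01, -0.02, 0.01, -0.01],  [0.06, -0.08, -0.14, 0.09, -0.05],  [0.41, -0.55, -1.0, 0.64, -0.34],  [-0.79, 1.08, 1.94, -1.23, 0.66]] + [[0.48, 0.43, -0.71, -1.19, -0.25], [-0.38, -0.34, 0.57, 0.94, 0.2], [0.18, 0.17, -0.27, -0.45, -0.10], [0.1, 0.09, -0.14, -0.24, -0.05], [0.25, 0.23, -0.37, -0.62, -0.13]] + [[0.03, -0.03, 0.02, -0.01, -0.01], [0.51, -0.53, 0.43, -0.21, -0.16], [0.58, -0.6, 0.48, -0.24, -0.18], [0.26, -0.28, 0.22, -0.11, -0.08], [0.19, -0.2, 0.16, -0.08, -0.06]] + [[-0.03, 0.11, 0.08, 0.05, -0.34], [-0.04, 0.13, 0.09, 0.06, -0.4], [0.06, -0.2, -0.14, -0.10, 0.63], [-0.04, 0.12, 0.08, 0.06, -0.36], [-0.03, 0.09, 0.06, 0.04, -0.28]] + [[-0.01, -0.00, -0.0, -0.0, -0.00], [-0.00, -0.0, -0.00, -0.00, -0.00], [-0.0, -0.00, -0.00, -0.00, -0.00], [0.01, 0.01, 0.00, 0.0, 0.0], [0.0, 0.0, 0.0, 0.00, 0.0]]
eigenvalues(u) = [(-0.41+1.45j), (-0.41-1.45j), (-0.63+0j), (-0.06+0j), (2.01+0j)]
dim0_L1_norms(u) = [2.87, 3.37, 5.15, 4.41, 2.56]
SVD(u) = [[-0.33,-0.69,-0.04,-0.36,-0.52],[-0.01,0.55,-0.61,-0.43,-0.38],[-0.06,-0.26,-0.69,0.67,-0.03],[-0.43,-0.14,-0.31,-0.38,0.74],[0.84,-0.36,-0.23,-0.30,0.17]] @ diag([3.2747406127518466, 2.245271927297742, 1.4633351922196352, 1.0211007671599832, 0.015206255264218314]) @ [[-0.29, 0.39, 0.71, -0.45, 0.24], [-0.31, -0.28, 0.46, 0.77, 0.16], [-0.57, 0.6, -0.48, 0.23, 0.18], [0.09, -0.3, -0.20, -0.15, 0.92], [0.7, 0.57, 0.13, 0.37, 0.20]]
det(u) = 0.17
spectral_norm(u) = 3.27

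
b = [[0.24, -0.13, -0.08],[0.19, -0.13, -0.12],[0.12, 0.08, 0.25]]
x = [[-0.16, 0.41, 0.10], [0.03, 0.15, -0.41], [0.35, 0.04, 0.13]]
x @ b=[[0.05, -0.02, -0.01], [-0.01, -0.06, -0.12], [0.11, -0.04, -0.00]]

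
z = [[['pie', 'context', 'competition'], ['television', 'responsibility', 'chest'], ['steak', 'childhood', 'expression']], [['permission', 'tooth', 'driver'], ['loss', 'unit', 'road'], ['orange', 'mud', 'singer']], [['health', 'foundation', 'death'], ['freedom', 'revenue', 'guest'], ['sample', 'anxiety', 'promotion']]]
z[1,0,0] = 'permission'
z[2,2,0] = 'sample'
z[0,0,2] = 'competition'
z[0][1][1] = 'responsibility'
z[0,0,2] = 'competition'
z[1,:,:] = [['permission', 'tooth', 'driver'], ['loss', 'unit', 'road'], ['orange', 'mud', 'singer']]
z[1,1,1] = 'unit'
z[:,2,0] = ['steak', 'orange', 'sample']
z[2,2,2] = 'promotion'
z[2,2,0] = 'sample'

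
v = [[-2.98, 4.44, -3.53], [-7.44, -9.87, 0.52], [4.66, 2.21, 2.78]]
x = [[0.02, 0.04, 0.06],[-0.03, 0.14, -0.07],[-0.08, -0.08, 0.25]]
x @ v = [[-0.08,-0.17,0.12], [-1.28,-1.67,-0.02], [2.00,0.99,0.94]]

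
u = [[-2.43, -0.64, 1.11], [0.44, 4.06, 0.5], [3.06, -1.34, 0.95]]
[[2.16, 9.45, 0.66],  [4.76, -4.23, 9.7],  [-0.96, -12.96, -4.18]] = u @[[-0.39, -4.17, -0.56], [1.01, -0.48, 2.36], [1.67, -0.89, 0.73]]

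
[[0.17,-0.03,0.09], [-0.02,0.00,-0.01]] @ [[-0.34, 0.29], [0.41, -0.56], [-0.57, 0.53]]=[[-0.12, 0.11],[0.01, -0.01]]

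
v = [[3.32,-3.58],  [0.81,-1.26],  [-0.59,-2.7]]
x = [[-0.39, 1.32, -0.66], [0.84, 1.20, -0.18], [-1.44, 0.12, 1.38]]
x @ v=[[0.16,1.52], [3.87,-4.03], [-5.50,1.28]]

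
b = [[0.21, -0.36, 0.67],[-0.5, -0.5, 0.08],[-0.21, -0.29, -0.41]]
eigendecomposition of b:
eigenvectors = [[(-0.87+0j), -0.12+0.38j, (-0.12-0.38j)], [(0.5+0j), (-0.66+0j), -0.66-0.00j], [(0.05+0j), -0.41-0.48j, -0.41+0.48j]]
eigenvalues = [(0.38+0j), (-0.54+0.34j), (-0.54-0.34j)]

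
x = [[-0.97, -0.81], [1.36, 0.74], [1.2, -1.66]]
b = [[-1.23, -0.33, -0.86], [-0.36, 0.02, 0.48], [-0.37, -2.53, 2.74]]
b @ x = [[-0.29, 2.18], [0.95, -0.49], [0.21, -6.12]]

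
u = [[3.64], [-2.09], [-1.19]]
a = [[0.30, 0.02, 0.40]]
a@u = [[0.57]]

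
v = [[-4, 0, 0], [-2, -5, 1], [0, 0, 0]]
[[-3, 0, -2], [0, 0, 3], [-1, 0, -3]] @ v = [[12, 0, 0], [0, 0, 0], [4, 0, 0]]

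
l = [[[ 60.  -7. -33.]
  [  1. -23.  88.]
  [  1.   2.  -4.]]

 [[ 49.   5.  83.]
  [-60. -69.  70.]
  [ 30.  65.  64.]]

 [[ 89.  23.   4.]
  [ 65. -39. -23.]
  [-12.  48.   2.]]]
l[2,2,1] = 48.0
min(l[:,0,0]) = 49.0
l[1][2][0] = 30.0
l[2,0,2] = 4.0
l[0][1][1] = -23.0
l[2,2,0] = -12.0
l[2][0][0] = 89.0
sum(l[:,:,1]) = 5.0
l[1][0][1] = 5.0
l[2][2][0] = -12.0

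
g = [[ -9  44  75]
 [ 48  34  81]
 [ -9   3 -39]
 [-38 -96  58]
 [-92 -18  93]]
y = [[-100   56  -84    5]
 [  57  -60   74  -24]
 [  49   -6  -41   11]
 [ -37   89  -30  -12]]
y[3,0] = -37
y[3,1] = 89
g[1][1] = 34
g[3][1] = -96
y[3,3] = -12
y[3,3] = -12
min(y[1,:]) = -60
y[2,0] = 49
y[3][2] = -30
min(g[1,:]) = 34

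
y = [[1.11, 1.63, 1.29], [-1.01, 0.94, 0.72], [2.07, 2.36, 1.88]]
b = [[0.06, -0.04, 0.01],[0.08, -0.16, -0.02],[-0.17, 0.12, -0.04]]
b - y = [[-1.05, -1.67, -1.28], [1.09, -1.10, -0.74], [-2.24, -2.24, -1.92]]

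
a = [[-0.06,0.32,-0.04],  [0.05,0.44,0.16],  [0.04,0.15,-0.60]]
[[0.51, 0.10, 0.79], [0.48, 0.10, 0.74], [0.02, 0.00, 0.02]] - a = [[0.57, -0.22, 0.83], [0.43, -0.34, 0.58], [-0.02, -0.15, 0.62]]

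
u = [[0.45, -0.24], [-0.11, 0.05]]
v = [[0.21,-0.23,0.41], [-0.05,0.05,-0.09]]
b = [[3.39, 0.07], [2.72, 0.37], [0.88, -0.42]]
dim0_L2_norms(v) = [0.22, 0.24, 0.42]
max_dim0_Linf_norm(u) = 0.45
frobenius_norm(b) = 4.47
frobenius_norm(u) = 0.52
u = v @ b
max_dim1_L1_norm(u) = 0.69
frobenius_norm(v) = 0.53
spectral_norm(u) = 0.52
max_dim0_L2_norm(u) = 0.46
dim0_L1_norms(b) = [6.99, 0.86]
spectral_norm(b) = 4.44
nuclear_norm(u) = 0.53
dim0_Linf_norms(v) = [0.21, 0.23, 0.41]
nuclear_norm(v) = 0.53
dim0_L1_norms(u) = [0.56, 0.29]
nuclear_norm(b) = 4.97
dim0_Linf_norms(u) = [0.45, 0.24]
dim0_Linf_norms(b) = [3.39, 0.42]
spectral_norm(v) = 0.53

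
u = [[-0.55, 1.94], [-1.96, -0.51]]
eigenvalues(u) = [(-0.53+1.95j), (-0.53-1.95j)]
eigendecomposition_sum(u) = [[(-0.28+0.97j), 0.97+0.26j], [(-0.98-0.27j), -0.26+0.98j]] + [[-0.28-0.97j, 0.97-0.26j], [(-0.98+0.27j), -0.26-0.98j]]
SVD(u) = [[-0.63,-0.77], [-0.77,0.63]] @ diag([2.043103117593336, 1.99838175804334]) @ [[0.91, -0.41],  [-0.41, -0.91]]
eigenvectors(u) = [[(-0.01+0.71j), -0.01-0.71j],  [-0.71+0.00j, (-0.71-0j)]]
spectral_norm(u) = 2.04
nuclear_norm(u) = 4.04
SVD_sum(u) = [[-1.18, 0.53], [-1.44, 0.65]] + [[0.63, 1.41], [-0.52, -1.16]]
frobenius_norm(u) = 2.86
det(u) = 4.08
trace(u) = -1.06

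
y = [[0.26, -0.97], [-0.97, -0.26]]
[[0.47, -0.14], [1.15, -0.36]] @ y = [[0.26, -0.42], [0.65, -1.02]]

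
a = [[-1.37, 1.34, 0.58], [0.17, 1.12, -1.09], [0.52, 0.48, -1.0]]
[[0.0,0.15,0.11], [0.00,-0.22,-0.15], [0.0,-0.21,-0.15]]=a @ [[0.00, 0.08, 0.05], [0.00, 0.07, 0.05], [0.00, 0.29, 0.2]]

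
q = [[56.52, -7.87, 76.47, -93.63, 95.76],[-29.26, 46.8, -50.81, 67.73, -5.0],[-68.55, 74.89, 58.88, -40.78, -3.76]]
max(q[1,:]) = 67.73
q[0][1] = -7.87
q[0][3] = -93.63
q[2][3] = -40.78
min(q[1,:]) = -50.81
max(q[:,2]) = 76.47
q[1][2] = -50.81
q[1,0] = -29.26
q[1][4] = -5.0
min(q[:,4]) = -5.0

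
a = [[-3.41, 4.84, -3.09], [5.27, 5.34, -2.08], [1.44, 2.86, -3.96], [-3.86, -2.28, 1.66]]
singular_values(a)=[10.38, 6.48, 2.05]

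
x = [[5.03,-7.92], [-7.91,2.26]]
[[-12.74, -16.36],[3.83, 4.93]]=x @ [[-0.03,-0.04], [1.59,2.04]]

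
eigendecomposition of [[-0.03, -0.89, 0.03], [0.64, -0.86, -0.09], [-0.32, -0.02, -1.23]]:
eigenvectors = [[-0.74+0.00j, (-0.74-0j), (0.06+0j)], [-0.33+0.54j, (-0.33-0.54j), 0.12+0.00j], [(0.18-0.16j), (0.18+0.16j), 0.99+0.00j]]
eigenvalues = [(-0.43+0.65j), (-0.43-0.65j), (-1.25+0j)]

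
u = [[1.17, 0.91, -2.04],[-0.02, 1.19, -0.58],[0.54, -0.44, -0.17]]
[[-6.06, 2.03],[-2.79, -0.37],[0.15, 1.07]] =u@ [[0.26, 1.52], [-1.05, -0.44], [2.65, -0.32]]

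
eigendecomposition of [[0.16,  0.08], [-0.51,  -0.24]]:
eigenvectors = [[(-0.36-0.05j), -0.36+0.05j], [0.93+0.00j, 0.93-0.00j]]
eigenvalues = [(-0.04+0.03j), (-0.04-0.03j)]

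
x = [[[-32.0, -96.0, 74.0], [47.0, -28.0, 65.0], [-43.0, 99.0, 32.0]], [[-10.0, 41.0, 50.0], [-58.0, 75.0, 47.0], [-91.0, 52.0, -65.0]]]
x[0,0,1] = -96.0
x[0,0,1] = -96.0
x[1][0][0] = -10.0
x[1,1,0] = -58.0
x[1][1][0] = -58.0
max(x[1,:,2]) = 50.0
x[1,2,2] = -65.0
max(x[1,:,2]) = 50.0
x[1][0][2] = 50.0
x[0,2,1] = 99.0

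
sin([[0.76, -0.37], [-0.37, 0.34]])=[[0.65, -0.31], [-0.31, 0.30]]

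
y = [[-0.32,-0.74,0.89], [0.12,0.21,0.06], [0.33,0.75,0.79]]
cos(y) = [[0.85, -0.36, -0.16],  [-0.00, 1.00, -0.08],  [-0.11, -0.23, 0.56]]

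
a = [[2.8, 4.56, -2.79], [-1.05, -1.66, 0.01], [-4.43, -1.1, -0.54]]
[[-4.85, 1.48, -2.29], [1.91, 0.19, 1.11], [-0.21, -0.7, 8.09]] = a @ [[0.42, 0.33, -1.94],  [-1.42, -0.33, 0.56],  [-0.16, -0.74, -0.21]]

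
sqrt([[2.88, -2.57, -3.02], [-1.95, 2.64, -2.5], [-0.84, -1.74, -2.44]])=[[(1.68+0.22j), -0.66+0.34j, (-0.72+0.97j)], [(-0.51+0.19j), 1.63+0.30j, -0.59+0.85j], [-0.19+0.33j, -0.42+0.52j, 0.37+1.48j]]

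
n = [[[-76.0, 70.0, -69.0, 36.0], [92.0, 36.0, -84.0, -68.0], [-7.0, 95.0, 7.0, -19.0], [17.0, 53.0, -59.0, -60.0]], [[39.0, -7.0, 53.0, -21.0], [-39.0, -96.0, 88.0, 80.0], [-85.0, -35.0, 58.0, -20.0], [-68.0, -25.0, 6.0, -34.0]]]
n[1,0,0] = 39.0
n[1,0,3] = -21.0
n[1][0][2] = 53.0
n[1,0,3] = -21.0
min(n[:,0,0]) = -76.0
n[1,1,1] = -96.0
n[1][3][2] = 6.0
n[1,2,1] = -35.0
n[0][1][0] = 92.0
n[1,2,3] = -20.0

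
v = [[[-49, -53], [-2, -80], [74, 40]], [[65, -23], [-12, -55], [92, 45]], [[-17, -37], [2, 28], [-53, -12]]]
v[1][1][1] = -55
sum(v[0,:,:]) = -70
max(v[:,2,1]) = 45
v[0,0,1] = -53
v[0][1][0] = -2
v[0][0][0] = -49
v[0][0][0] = -49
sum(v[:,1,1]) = -107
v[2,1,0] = 2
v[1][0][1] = -23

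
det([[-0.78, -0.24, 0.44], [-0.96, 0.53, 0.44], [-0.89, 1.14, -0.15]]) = 0.308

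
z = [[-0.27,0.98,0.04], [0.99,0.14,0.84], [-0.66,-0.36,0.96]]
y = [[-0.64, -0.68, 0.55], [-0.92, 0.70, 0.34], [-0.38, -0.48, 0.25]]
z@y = [[-0.74, 0.85, 0.19], [-1.08, -0.98, 0.80], [0.39, -0.26, -0.25]]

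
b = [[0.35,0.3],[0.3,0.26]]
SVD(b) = [[-0.76, -0.65],  [-0.65, 0.76]] @ diag([0.6083562262423503, 0.0016437737576497633]) @ [[-0.76,-0.65], [-0.65,0.76]]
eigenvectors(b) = [[0.76, -0.65], [0.65, 0.76]]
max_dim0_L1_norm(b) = 0.65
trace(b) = 0.61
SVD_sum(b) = [[0.35, 0.30], [0.3, 0.26]] + [[0.0, -0.0], [-0.00, 0.0]]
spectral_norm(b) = 0.61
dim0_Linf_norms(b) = [0.35, 0.3]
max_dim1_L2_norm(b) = 0.46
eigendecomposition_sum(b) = [[0.35, 0.3],[0.30, 0.26]] + [[0.00, -0.0], [-0.00, 0.0]]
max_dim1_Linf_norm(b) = 0.35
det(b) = 0.00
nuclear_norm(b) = 0.61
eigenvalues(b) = [0.61, 0.0]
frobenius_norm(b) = 0.61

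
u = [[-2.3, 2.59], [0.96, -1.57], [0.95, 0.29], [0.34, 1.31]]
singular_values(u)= [4.01, 1.45]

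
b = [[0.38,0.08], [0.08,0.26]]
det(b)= 0.092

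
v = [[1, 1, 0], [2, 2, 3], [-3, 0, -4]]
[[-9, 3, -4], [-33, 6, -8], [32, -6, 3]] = v @ [[-4, 2, -1], [-5, 1, -3], [-5, 0, 0]]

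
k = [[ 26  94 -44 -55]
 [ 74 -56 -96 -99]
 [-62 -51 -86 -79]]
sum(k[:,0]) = 38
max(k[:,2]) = -44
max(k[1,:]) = 74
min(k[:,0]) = -62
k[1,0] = 74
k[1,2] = -96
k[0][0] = 26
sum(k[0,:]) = 21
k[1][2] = -96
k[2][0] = -62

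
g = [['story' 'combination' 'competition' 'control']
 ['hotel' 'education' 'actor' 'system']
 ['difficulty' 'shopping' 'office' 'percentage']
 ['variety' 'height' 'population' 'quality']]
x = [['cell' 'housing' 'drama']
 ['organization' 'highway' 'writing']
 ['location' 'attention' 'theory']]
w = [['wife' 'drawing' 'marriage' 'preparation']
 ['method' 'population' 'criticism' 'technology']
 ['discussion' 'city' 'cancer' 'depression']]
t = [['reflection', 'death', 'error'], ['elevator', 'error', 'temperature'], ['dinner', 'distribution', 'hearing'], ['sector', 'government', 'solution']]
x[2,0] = 'location'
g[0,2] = 'competition'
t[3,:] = ['sector', 'government', 'solution']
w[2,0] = 'discussion'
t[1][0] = 'elevator'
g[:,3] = ['control', 'system', 'percentage', 'quality']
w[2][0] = 'discussion'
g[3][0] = 'variety'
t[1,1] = 'error'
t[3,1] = 'government'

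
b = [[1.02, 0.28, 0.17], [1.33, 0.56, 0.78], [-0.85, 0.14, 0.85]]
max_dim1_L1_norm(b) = 2.67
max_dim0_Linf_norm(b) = 1.33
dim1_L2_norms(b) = [1.07, 1.64, 1.21]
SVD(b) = [[-0.54, 0.08, 0.84], [-0.8, -0.37, -0.47], [0.27, -0.92, 0.27]] @ diag([1.9837994912066397, 1.1694849789515662, 0.006668035312975025]) @ [[-0.93, -0.28, -0.24], [0.32, -0.27, -0.91], [-0.19, 0.92, -0.34]]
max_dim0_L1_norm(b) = 3.2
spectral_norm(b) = 1.98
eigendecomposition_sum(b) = [[(-0+0j), 0.00-0.00j, -0.00+0.00j], [(0.01-0j), (-0.01+0j), -0j], [-0.00+0.00j, -0j, -0.00+0.00j]] + [[(0.51-0.03j), (0.14-0.19j), (0.09-0.49j)], [0.66+0.25j, 0.28-0.16j, (0.39-0.56j)], [-0.42+0.55j, 0.07+0.31j, 0.43+0.52j]] + [[0.51+0.03j, 0.14+0.19j, (0.09+0.49j)], [(0.66-0.25j), 0.28+0.16j, (0.39+0.56j)], [(-0.42-0.55j), 0.07-0.31j, (0.43-0.52j)]]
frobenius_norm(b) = 2.30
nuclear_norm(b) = 3.16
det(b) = -0.02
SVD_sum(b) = [[0.99, 0.30, 0.26], [1.47, 0.45, 0.38], [-0.51, -0.15, -0.13]] + [[0.03, -0.03, -0.09], [-0.14, 0.12, 0.4], [-0.34, 0.29, 0.98]] + [[-0.0, 0.01, -0.00], [0.00, -0.00, 0.0], [-0.0, 0.00, -0.00]]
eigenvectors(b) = [[(-0.19+0j), (0.42-0.19j), 0.42+0.19j], [(0.92+0j), 0.63+0.00j, (0.63-0j)], [(-0.34+0j), -0.18+0.60j, -0.18-0.60j]]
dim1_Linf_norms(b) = [1.02, 1.33, 0.85]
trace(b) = 2.43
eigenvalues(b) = [(-0.01+0j), (1.22+0.34j), (1.22-0.34j)]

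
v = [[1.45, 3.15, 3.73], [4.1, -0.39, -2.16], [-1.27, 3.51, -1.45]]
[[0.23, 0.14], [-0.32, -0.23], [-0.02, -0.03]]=v@[[-0.04, -0.03], [0.01, 0.00], [0.07, 0.05]]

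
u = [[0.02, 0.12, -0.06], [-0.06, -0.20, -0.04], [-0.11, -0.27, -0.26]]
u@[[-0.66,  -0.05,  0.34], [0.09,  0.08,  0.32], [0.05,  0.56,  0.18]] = [[-0.01, -0.02, 0.03], [0.02, -0.04, -0.09], [0.04, -0.16, -0.17]]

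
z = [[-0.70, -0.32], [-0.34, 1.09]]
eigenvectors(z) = [[-0.98, 0.17], [-0.18, -0.99]]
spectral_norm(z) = 1.15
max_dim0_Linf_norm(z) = 1.09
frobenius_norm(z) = 1.38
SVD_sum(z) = [[0.03, -0.17], [-0.23, 1.11]] + [[-0.73, -0.15], [-0.11, -0.02]]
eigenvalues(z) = [-0.76, 1.15]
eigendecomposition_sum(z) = [[-0.74,  -0.13],[-0.14,  -0.02]] + [[0.04, -0.19], [-0.20, 1.11]]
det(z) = -0.87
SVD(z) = [[-0.15,0.99], [0.99,0.15]] @ diag([1.1491561318232286, 0.758643648027896]) @ [[-0.20, 0.98],[-0.98, -0.20]]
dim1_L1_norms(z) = [1.02, 1.43]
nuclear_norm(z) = 1.91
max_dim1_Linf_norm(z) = 1.09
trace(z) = 0.39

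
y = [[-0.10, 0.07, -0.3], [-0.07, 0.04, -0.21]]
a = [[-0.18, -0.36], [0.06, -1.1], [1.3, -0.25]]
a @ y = [[0.04, -0.03, 0.13],[0.07, -0.04, 0.21],[-0.11, 0.08, -0.34]]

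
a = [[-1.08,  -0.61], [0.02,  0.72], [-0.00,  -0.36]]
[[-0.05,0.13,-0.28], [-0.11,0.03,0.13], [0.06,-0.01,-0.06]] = a @ [[0.14, -0.14, 0.16], [-0.16, 0.04, 0.17]]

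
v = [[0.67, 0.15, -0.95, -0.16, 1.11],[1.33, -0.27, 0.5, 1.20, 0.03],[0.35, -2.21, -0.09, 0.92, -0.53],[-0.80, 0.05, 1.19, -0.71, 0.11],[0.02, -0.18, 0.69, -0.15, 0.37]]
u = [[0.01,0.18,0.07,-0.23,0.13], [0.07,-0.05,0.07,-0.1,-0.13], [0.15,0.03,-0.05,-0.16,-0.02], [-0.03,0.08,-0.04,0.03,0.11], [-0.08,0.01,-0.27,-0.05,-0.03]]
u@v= [[0.46, -0.24, -0.11, 0.42, 0.00], [0.08, -0.11, -0.31, 0.08, -0.02], [0.25, 0.12, -0.33, 0.08, 0.17], [0.05, 0.04, 0.18, 0.03, 0.03], [-0.1, 0.58, 0.03, -0.18, 0.04]]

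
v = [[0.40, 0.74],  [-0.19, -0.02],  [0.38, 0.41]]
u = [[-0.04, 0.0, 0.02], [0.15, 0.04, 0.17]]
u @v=[[-0.01, -0.02], [0.12, 0.18]]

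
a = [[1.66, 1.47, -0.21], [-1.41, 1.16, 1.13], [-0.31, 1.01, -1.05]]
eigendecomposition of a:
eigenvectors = [[0.69+0.00j, 0.69-0.00j, (0.2+0j)], [(-0.02+0.68j), -0.02-0.68j, (-0.3+0j)], [(0.03+0.24j), (0.03-0.24j), (0.93+0j)]]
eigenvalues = [(1.6+1.37j), (1.6-1.37j), (-1.44+0j)]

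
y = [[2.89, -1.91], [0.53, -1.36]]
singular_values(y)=[3.67, 0.79]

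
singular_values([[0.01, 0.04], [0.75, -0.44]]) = [0.87, 0.04]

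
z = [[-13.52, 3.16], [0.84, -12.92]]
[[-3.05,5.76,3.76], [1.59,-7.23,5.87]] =z @ [[0.20, -0.30, -0.39], [-0.11, 0.54, -0.48]]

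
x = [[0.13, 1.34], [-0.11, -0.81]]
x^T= [[0.13, -0.11], [1.34, -0.81]]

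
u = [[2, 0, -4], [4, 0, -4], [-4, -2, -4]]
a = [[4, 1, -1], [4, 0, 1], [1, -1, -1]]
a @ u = [[16, 2, -16], [4, -2, -20], [2, 2, 4]]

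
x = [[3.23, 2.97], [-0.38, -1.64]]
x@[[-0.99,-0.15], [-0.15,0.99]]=[[-3.64, 2.46], [0.62, -1.57]]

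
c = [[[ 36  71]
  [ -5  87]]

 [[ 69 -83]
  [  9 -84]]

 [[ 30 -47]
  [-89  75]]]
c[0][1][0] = -5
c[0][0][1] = 71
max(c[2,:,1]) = 75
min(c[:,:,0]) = -89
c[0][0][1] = 71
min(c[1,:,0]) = 9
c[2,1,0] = -89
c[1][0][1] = -83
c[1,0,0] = 69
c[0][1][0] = -5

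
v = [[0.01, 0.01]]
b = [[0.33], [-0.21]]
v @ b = [[0.00]]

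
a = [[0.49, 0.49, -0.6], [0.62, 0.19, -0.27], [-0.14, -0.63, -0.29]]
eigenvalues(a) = [(1.14+0j), (-0.37+0.22j), (-0.37-0.22j)]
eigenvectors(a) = [[(0.74+0j), -0.45-0.31j, (-0.45+0.31j)], [(0.58+0j), (-0+0.34j), (-0-0.34j)], [-0.33+0.00j, -0.77+0.00j, -0.77-0.00j]]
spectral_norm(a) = 1.15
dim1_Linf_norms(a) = [0.6, 0.62, 0.63]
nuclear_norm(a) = 2.09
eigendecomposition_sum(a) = [[(0.58+0j), 0.53-0.00j, -0.34-0.00j], [0.45+0.00j, 0.41-0.00j, -0.27-0.00j], [-0.26+0.00j, -0.23+0.00j, (0.15+0j)]] + [[(-0.04+0.14j), -0.02-0.23j, -0.13-0.09j], [0.09-0.02j, (-0.11+0.09j), -0.00+0.10j], [0.06+0.19j, (-0.2-0.25j), (-0.22-0j)]] + [[(-0.04-0.14j), -0.02+0.23j, -0.13+0.09j],[(0.09+0.02j), (-0.11-0.09j), (-0-0.1j)],[(0.06-0.19j), (-0.2+0.25j), (-0.22+0j)]]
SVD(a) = [[-0.78, 0.20, -0.6], [-0.57, 0.20, 0.80], [0.28, 0.96, -0.05]] @ diag([1.149766753530863, 0.6568348233085456, 0.28426119567104474]) @ [[-0.67, -0.58, 0.47], [0.14, -0.71, -0.69], [0.73, -0.40, 0.56]]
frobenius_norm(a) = 1.35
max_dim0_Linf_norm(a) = 0.63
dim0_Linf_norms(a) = [0.62, 0.63, 0.6]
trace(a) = 0.39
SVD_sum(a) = [[0.60, 0.51, -0.42], [0.44, 0.38, -0.3], [-0.22, -0.19, 0.15]] + [[0.02, -0.09, -0.09],  [0.02, -0.1, -0.09],  [0.09, -0.45, -0.43]] + [[-0.12,0.07,-0.09], [0.17,-0.09,0.13], [-0.01,0.01,-0.01]]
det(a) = 0.21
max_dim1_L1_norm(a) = 1.58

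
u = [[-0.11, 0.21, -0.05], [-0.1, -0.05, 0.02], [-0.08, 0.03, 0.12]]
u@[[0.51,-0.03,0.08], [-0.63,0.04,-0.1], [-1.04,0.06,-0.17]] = [[-0.14, 0.01, -0.02], [-0.04, 0.0, -0.01], [-0.18, 0.01, -0.03]]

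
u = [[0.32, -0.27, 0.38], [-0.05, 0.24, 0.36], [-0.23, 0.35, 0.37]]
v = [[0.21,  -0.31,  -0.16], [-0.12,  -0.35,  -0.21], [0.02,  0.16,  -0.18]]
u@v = [[0.11,  0.06,  -0.06], [-0.03,  -0.01,  -0.11], [-0.08,  0.01,  -0.10]]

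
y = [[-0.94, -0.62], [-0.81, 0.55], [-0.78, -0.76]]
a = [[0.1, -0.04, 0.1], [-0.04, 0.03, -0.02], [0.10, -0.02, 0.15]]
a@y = [[-0.14, -0.16], [0.03, 0.06], [-0.19, -0.19]]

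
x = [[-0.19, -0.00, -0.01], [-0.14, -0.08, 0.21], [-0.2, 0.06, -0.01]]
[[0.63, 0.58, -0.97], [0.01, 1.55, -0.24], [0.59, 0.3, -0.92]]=x @ [[-3.16, -3.22, 4.96], [-1.11, -5.15, 1.69], [-2.47, 3.26, 2.81]]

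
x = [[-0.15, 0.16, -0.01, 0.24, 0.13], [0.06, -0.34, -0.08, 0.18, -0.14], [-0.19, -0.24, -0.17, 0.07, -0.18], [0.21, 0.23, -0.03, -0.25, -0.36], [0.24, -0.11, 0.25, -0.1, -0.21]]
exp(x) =[[0.9, 0.15, -0.01, 0.21, 0.06], [0.06, 0.75, -0.08, 0.15, -0.12], [-0.18, -0.19, 0.83, 0.03, -0.15], [0.15, 0.21, -0.07, 0.83, -0.29], [0.17, -0.10, 0.21, -0.06, 0.82]]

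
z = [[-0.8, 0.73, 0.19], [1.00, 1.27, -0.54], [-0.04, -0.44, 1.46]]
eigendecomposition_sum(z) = [[-0.98, 0.32, 0.14], [0.42, -0.14, -0.06], [0.06, -0.02, -0.01]] + [[0.1, 0.2, 0.24],[0.20, 0.39, 0.48],[0.25, 0.50, 0.61]] + [[0.08, 0.21, -0.19],  [0.38, 1.02, -0.96],  [-0.34, -0.92, 0.86]]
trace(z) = 1.93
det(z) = -2.42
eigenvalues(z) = [-1.13, 1.1, 1.96]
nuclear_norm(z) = 4.20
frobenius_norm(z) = 2.54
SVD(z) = [[0.01, 0.9, 0.43], [0.78, 0.27, -0.57], [-0.63, 0.34, -0.7]] @ diag([2.0081961154239187, 1.1008118309533683, 1.0934631565943944]) @ [[0.4, 0.63, -0.67],[-0.42, 0.77, 0.48],[-0.81, -0.09, -0.57]]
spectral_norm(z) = 2.01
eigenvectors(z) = [[0.92, -0.3, -0.15],[-0.39, -0.59, -0.74],[-0.05, -0.75, 0.66]]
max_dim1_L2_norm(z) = 1.7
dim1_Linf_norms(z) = [0.8, 1.27, 1.46]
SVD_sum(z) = [[0.01,0.01,-0.01], [0.62,0.99,-1.04], [-0.50,-0.80,0.84]] + [[-0.42, 0.76, 0.47], [-0.12, 0.23, 0.14], [-0.16, 0.29, 0.18]] + [[-0.39, -0.04, -0.27], [0.51, 0.06, 0.36], [0.62, 0.07, 0.44]]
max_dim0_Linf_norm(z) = 1.46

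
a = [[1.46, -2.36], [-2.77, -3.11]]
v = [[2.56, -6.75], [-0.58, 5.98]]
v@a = [[22.44,14.95], [-17.41,-17.23]]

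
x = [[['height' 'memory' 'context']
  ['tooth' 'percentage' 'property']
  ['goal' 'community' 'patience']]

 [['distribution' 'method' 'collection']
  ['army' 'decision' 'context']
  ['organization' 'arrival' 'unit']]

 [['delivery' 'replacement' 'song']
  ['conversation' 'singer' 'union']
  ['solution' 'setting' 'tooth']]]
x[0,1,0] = 'tooth'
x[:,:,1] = [['memory', 'percentage', 'community'], ['method', 'decision', 'arrival'], ['replacement', 'singer', 'setting']]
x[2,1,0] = 'conversation'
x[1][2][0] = 'organization'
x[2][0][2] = 'song'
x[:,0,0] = ['height', 'distribution', 'delivery']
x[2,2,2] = 'tooth'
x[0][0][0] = 'height'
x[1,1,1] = 'decision'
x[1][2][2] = 'unit'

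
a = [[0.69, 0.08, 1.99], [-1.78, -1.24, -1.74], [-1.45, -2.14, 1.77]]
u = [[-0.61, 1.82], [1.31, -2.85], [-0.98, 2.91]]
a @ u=[[-2.27, 6.82], [1.17, -4.77], [-3.65, 8.61]]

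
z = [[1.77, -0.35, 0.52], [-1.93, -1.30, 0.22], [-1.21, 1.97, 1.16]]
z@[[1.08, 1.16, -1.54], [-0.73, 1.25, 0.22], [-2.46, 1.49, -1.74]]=[[0.89, 2.39, -3.71], [-1.68, -3.54, 2.3], [-5.6, 2.79, 0.28]]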